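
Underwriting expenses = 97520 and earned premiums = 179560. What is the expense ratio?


Expense ratio = expenses / premiums
= 97520 / 179560
= 0.5431


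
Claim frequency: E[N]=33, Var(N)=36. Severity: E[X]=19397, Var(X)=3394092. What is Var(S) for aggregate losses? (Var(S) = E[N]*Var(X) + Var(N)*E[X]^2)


Var(S) = E[N]*Var(X) + Var(N)*E[X]^2
= 33*3394092 + 36*19397^2
= 112005036 + 13544769924
= 1.3657e+10


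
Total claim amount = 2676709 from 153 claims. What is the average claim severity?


severity = total / number
= 2676709 / 153
= 17494.8301


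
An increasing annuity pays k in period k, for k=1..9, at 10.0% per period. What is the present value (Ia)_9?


(Ia)_n = sum_{k=1}^{n} k * v^k, v = 1/(1+i)
v = 0.909091
Sum computed term by term:
(Ia)_9 = 25.1805


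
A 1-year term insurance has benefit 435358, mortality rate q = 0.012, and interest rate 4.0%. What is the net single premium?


NSP = benefit * q * v
v = 1/(1+i) = 0.961538
NSP = 435358 * 0.012 * 0.961538
= 5023.3615


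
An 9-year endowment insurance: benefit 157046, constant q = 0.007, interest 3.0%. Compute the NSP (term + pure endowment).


Term component = 8335.1609
Pure endowment = 9_p_x * v^9 * benefit = 0.938735 * 0.766417 * 157046 = 112988.7212
NSP = 121323.8821


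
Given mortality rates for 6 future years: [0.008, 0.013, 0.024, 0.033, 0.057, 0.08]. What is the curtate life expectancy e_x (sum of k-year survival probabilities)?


e_x = sum_{k=1}^{n} k_p_x
k_p_x values:
  1_p_x = 0.992
  2_p_x = 0.979104
  3_p_x = 0.955606
  4_p_x = 0.924071
  5_p_x = 0.871399
  6_p_x = 0.801687
e_x = 5.5239


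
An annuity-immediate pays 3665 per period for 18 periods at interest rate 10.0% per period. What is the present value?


PV = PMT * (1 - (1+i)^(-n)) / i
= 3665 * (1 - (1+0.1)^(-18)) / 0.1
= 3665 * (1 - 0.179859) / 0.1
= 3665 * 8.201412
= 30058.1753


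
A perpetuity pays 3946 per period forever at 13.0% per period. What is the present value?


PV = PMT / i
= 3946 / 0.13
= 30353.8462


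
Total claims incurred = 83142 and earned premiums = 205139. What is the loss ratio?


Loss ratio = claims / premiums
= 83142 / 205139
= 0.4053


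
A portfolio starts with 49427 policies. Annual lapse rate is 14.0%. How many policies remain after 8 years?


remaining = initial * (1 - lapse)^years
= 49427 * (1 - 0.14)^8
= 49427 * 0.299218
= 14789.4445


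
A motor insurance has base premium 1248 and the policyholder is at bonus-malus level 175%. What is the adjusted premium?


adjusted = base * BM_level / 100
= 1248 * 175 / 100
= 1248 * 1.75
= 2184.0


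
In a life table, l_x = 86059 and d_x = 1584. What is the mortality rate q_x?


q_x = d_x / l_x
= 1584 / 86059
= 0.0184


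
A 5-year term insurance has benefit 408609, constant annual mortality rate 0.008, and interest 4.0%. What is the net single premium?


NSP = benefit * sum_{k=0}^{n-1} k_p_x * q * v^(k+1)
With constant q=0.008, v=0.961538
Sum = 0.035071
NSP = 408609 * 0.035071
= 14330.4717


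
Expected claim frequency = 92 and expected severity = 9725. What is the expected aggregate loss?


E[S] = E[N] * E[X]
= 92 * 9725
= 894700


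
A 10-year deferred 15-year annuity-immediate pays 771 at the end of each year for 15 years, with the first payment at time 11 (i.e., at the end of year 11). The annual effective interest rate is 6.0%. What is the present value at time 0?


PV at time 10 of the 15-year annuity-immediate:
a_n = 771 * (1-(1+0.06)^(-15))/0.06 = 7488.144
Discount back 10 years to time 0:
PV = 7488.144 * (1+0.06)^(-10)
= 7488.144 * 0.558395
= 4181.3405


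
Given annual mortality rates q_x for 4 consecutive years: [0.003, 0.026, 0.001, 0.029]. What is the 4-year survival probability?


p_k = 1 - q_k for each year
Survival = product of (1 - q_k)
= 0.997 * 0.974 * 0.999 * 0.971
= 0.942


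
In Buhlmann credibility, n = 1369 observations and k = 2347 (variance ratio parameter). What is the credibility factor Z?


Z = n / (n + k)
= 1369 / (1369 + 2347)
= 1369 / 3716
= 0.3684


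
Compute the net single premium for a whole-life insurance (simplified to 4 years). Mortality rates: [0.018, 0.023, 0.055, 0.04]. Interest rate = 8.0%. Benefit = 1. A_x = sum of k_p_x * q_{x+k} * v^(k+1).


v = 0.925926
Year 0: k_p_x=1.0, q=0.018, term=0.016667
Year 1: k_p_x=0.982, q=0.023, term=0.019364
Year 2: k_p_x=0.959414, q=0.055, term=0.041889
Year 3: k_p_x=0.906646, q=0.04, term=0.026656
A_x = 0.1046


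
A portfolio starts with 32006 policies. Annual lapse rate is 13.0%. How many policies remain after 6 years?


remaining = initial * (1 - lapse)^years
= 32006 * (1 - 0.13)^6
= 32006 * 0.433626
= 13878.6402


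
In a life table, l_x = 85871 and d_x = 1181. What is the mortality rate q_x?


q_x = d_x / l_x
= 1181 / 85871
= 0.0138


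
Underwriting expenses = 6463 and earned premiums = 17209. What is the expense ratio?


Expense ratio = expenses / premiums
= 6463 / 17209
= 0.3756


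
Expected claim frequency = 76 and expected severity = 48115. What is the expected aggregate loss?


E[S] = E[N] * E[X]
= 76 * 48115
= 3.6567e+06


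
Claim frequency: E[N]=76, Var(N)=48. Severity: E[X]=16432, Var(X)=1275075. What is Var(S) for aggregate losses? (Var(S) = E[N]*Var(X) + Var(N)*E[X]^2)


Var(S) = E[N]*Var(X) + Var(N)*E[X]^2
= 76*1275075 + 48*16432^2
= 96905700 + 12960509952
= 1.3057e+10


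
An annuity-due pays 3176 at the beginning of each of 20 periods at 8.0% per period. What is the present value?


PV_due = PMT * (1-(1+i)^(-n))/i * (1+i)
PV_immediate = 31182.4362
PV_due = 31182.4362 * 1.08
= 33677.0311


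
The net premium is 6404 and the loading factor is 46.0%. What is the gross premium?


Gross = net * (1 + loading)
= 6404 * (1 + 0.46)
= 6404 * 1.46
= 9349.84


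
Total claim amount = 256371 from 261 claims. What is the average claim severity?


severity = total / number
= 256371 / 261
= 982.2644


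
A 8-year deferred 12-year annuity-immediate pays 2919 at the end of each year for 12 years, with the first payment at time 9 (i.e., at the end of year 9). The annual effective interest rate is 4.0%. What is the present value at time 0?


PV at time 8 of the 12-year annuity-immediate:
a_n = 2919 * (1-(1+0.04)^(-12))/0.04 = 27395.0303
Discount back 8 years to time 0:
PV = 27395.0303 * (1+0.04)^(-8)
= 27395.0303 * 0.73069
= 20017.2803


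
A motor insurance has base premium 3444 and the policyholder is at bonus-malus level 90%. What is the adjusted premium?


adjusted = base * BM_level / 100
= 3444 * 90 / 100
= 3444 * 0.9
= 3099.6


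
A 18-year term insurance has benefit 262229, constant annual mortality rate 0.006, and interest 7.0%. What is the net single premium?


NSP = benefit * sum_{k=0}^{n-1} k_p_x * q * v^(k+1)
With constant q=0.006, v=0.934579
Sum = 0.057988
NSP = 262229 * 0.057988
= 15206.0544


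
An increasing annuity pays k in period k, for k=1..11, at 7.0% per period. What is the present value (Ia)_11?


(Ia)_n = sum_{k=1}^{n} k * v^k, v = 1/(1+i)
v = 0.934579
Sum computed term by term:
(Ia)_11 = 39.9652


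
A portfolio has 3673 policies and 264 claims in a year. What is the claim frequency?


frequency = claims / policies
= 264 / 3673
= 0.0719


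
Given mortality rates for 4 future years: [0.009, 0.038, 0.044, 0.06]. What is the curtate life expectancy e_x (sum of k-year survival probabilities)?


e_x = sum_{k=1}^{n} k_p_x
k_p_x values:
  1_p_x = 0.991
  2_p_x = 0.953342
  3_p_x = 0.911395
  4_p_x = 0.856711
e_x = 3.7124


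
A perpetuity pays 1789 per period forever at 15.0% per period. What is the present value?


PV = PMT / i
= 1789 / 0.15
= 11926.6667


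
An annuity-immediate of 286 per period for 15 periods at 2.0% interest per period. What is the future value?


FV = PMT * ((1+i)^n - 1) / i
= 286 * ((1.02)^15 - 1) / 0.02
= 286 * (1.345868 - 1) / 0.02
= 4945.9172


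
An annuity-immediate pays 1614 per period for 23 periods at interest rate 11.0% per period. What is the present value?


PV = PMT * (1 - (1+i)^(-n)) / i
= 1614 * (1 - (1+0.11)^(-23)) / 0.11
= 1614 * (1 - 0.090693) / 0.11
= 1614 * 8.266432
= 13342.0206


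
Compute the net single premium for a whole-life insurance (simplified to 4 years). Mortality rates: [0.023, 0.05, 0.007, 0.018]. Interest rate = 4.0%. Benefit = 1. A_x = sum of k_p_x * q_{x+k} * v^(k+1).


v = 0.961538
Year 0: k_p_x=1.0, q=0.023, term=0.022115
Year 1: k_p_x=0.977, q=0.05, term=0.045165
Year 2: k_p_x=0.92815, q=0.007, term=0.005776
Year 3: k_p_x=0.921653, q=0.018, term=0.014181
A_x = 0.0872


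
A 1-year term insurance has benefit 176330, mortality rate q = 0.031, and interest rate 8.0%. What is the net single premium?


NSP = benefit * q * v
v = 1/(1+i) = 0.925926
NSP = 176330 * 0.031 * 0.925926
= 5061.3241


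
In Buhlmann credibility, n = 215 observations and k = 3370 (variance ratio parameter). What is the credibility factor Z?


Z = n / (n + k)
= 215 / (215 + 3370)
= 215 / 3585
= 0.06


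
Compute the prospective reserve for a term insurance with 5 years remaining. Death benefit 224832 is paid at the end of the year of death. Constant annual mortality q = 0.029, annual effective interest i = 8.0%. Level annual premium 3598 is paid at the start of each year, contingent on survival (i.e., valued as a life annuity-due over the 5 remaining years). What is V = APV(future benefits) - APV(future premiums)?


v = 1/(1+i) = 0.925926
APV(future benefits) per unit = sum_{k=0}^{4} k_p_x * q * v^(k+1) = 0.109759
APV(future benefits) = 224832 * 0.109759 = 24677.2642
Life annuity-due factor ä_{x:5} = sum_{k=0}^{4} k_p_x * v^k = 4.087565
APV(future premiums) = 3598 * 4.087565 = 14707.0579
V = 24677.2642 - 14707.0579
= 9970.2063


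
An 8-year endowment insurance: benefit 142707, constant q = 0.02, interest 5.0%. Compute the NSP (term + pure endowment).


Term component = 17294.8692
Pure endowment = 8_p_x * v^8 * benefit = 0.850763 * 0.676839 * 142707 = 82174.9577
NSP = 99469.827


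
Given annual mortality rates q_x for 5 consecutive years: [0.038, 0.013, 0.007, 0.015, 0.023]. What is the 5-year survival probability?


p_k = 1 - q_k for each year
Survival = product of (1 - q_k)
= 0.962 * 0.987 * 0.993 * 0.985 * 0.977
= 0.9073


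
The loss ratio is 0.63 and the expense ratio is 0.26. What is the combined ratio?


Combined ratio = loss ratio + expense ratio
= 0.63 + 0.26
= 0.89


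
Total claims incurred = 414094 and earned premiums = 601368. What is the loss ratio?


Loss ratio = claims / premiums
= 414094 / 601368
= 0.6886


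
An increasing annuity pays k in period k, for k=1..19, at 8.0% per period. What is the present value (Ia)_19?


(Ia)_n = sum_{k=1}^{n} k * v^k, v = 1/(1+i)
v = 0.925926
Sum computed term by term:
(Ia)_19 = 74.617


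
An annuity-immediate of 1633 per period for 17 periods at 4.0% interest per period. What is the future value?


FV = PMT * ((1+i)^n - 1) / i
= 1633 * ((1.04)^17 - 1) / 0.04
= 1633 * (1.9479 - 1) / 0.04
= 38698.0377


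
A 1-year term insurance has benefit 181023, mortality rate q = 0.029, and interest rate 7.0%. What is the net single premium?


NSP = benefit * q * v
v = 1/(1+i) = 0.934579
NSP = 181023 * 0.029 * 0.934579
= 4906.2308


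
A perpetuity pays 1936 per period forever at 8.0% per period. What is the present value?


PV = PMT / i
= 1936 / 0.08
= 24200.0


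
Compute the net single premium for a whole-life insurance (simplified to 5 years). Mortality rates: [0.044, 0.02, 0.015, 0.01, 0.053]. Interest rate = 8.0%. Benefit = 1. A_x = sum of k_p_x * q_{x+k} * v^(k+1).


v = 0.925926
Year 0: k_p_x=1.0, q=0.044, term=0.040741
Year 1: k_p_x=0.956, q=0.02, term=0.016392
Year 2: k_p_x=0.93688, q=0.015, term=0.011156
Year 3: k_p_x=0.922827, q=0.01, term=0.006783
Year 4: k_p_x=0.913599, q=0.053, term=0.032954
A_x = 0.108


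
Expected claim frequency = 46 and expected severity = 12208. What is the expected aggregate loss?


E[S] = E[N] * E[X]
= 46 * 12208
= 561568


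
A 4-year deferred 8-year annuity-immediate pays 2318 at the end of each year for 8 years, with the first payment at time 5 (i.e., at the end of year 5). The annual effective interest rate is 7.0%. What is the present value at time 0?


PV at time 4 of the 8-year annuity-immediate:
a_n = 2318 * (1-(1+0.07)^(-8))/0.07 = 13841.4699
Discount back 4 years to time 0:
PV = 13841.4699 * (1+0.07)^(-4)
= 13841.4699 * 0.762895
= 10559.5911


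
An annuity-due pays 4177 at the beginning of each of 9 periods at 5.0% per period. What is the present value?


PV_due = PMT * (1-(1+i)^(-n))/i * (1+i)
PV_immediate = 29689.3711
PV_due = 29689.3711 * 1.05
= 31173.8397


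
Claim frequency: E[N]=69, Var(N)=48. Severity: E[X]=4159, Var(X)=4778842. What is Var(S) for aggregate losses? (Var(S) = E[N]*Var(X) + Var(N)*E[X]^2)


Var(S) = E[N]*Var(X) + Var(N)*E[X]^2
= 69*4778842 + 48*4159^2
= 329740098 + 830269488
= 1.1600e+09


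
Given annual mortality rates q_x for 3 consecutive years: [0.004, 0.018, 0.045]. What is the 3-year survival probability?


p_k = 1 - q_k for each year
Survival = product of (1 - q_k)
= 0.996 * 0.982 * 0.955
= 0.9341


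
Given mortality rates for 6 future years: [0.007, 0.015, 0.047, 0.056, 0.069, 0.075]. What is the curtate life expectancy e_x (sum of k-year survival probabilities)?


e_x = sum_{k=1}^{n} k_p_x
k_p_x values:
  1_p_x = 0.993
  2_p_x = 0.978105
  3_p_x = 0.932134
  4_p_x = 0.879935
  5_p_x = 0.819219
  6_p_x = 0.757778
e_x = 5.3602


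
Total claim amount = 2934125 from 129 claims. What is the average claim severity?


severity = total / number
= 2934125 / 129
= 22745.155


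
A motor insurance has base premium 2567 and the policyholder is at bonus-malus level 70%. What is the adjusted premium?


adjusted = base * BM_level / 100
= 2567 * 70 / 100
= 2567 * 0.7
= 1796.9


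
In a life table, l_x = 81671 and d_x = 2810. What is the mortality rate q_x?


q_x = d_x / l_x
= 2810 / 81671
= 0.0344


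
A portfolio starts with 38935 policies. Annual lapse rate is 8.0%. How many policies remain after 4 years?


remaining = initial * (1 - lapse)^years
= 38935 * (1 - 0.08)^4
= 38935 * 0.716393
= 27892.7599


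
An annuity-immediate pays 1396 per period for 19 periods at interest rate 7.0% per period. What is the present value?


PV = PMT * (1 - (1+i)^(-n)) / i
= 1396 * (1 - (1+0.07)^(-19)) / 0.07
= 1396 * (1 - 0.276508) / 0.07
= 1396 * 10.335595
= 14428.491


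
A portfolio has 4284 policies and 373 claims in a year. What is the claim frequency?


frequency = claims / policies
= 373 / 4284
= 0.0871


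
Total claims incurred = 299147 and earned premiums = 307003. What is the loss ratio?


Loss ratio = claims / premiums
= 299147 / 307003
= 0.9744


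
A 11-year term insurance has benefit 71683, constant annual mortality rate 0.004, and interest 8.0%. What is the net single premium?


NSP = benefit * sum_{k=0}^{n-1} k_p_x * q * v^(k+1)
With constant q=0.004, v=0.925926
Sum = 0.028077
NSP = 71683 * 0.028077
= 2012.637


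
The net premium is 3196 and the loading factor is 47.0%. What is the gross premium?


Gross = net * (1 + loading)
= 3196 * (1 + 0.47)
= 3196 * 1.47
= 4698.12


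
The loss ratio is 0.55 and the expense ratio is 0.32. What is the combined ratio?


Combined ratio = loss ratio + expense ratio
= 0.55 + 0.32
= 0.87


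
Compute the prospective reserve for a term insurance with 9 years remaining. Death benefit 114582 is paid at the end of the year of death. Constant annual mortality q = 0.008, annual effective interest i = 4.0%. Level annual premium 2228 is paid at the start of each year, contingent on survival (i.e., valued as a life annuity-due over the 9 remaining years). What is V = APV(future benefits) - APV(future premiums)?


v = 1/(1+i) = 0.961538
APV(future benefits) per unit = sum_{k=0}^{8} k_p_x * q * v^(k+1) = 0.057735
APV(future benefits) = 114582 * 0.057735 = 6615.4034
Life annuity-due factor ä_{x:9} = sum_{k=0}^{8} k_p_x * v^k = 7.505563
APV(future premiums) = 2228 * 7.505563 = 16722.3947
V = 6615.4034 - 16722.3947
= -10106.9913


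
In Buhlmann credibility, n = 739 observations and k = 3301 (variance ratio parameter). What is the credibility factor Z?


Z = n / (n + k)
= 739 / (739 + 3301)
= 739 / 4040
= 0.1829


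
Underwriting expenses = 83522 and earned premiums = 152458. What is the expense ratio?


Expense ratio = expenses / premiums
= 83522 / 152458
= 0.5478


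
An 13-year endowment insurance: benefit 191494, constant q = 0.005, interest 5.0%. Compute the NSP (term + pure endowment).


Term component = 8758.8335
Pure endowment = 13_p_x * v^13 * benefit = 0.936915 * 0.530321 * 191494 = 95146.832
NSP = 103905.6655


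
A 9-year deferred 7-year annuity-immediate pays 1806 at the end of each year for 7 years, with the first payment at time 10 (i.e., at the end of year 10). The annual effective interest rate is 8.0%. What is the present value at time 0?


PV at time 9 of the 7-year annuity-immediate:
a_n = 1806 * (1-(1+0.08)^(-7))/0.08 = 9402.7043
Discount back 9 years to time 0:
PV = 9402.7043 * (1+0.08)^(-9)
= 9402.7043 * 0.500249
= 4703.6931


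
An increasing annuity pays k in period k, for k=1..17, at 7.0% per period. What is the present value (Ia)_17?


(Ia)_n = sum_{k=1}^{n} k * v^k, v = 1/(1+i)
v = 0.934579
Sum computed term by term:
(Ia)_17 = 72.3555


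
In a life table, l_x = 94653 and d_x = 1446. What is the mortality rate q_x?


q_x = d_x / l_x
= 1446 / 94653
= 0.0153


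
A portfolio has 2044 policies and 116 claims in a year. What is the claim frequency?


frequency = claims / policies
= 116 / 2044
= 0.0568


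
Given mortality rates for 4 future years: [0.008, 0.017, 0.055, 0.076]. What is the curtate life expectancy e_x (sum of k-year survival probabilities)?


e_x = sum_{k=1}^{n} k_p_x
k_p_x values:
  1_p_x = 0.992
  2_p_x = 0.975136
  3_p_x = 0.921504
  4_p_x = 0.851469
e_x = 3.7401


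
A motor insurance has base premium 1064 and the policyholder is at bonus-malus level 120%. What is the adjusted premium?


adjusted = base * BM_level / 100
= 1064 * 120 / 100
= 1064 * 1.2
= 1276.8


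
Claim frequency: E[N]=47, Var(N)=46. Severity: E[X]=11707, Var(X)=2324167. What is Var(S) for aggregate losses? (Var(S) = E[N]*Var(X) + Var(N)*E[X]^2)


Var(S) = E[N]*Var(X) + Var(N)*E[X]^2
= 47*2324167 + 46*11707^2
= 109235849 + 6304477054
= 6.4137e+09


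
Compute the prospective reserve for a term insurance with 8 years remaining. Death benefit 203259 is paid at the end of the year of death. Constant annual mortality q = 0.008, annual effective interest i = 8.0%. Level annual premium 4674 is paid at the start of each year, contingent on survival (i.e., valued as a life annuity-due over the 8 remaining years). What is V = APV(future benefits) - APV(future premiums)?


v = 1/(1+i) = 0.925926
APV(future benefits) per unit = sum_{k=0}^{7} k_p_x * q * v^(k+1) = 0.04485
APV(future benefits) = 203259 * 0.04485 = 9116.2678
Life annuity-due factor ä_{x:8} = sum_{k=0}^{7} k_p_x * v^k = 6.054817
APV(future premiums) = 4674 * 6.054817 = 28300.2169
V = 9116.2678 - 28300.2169
= -19183.9492


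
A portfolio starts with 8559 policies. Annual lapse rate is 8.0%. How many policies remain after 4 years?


remaining = initial * (1 - lapse)^years
= 8559 * (1 - 0.08)^4
= 8559 * 0.716393
= 6131.6073


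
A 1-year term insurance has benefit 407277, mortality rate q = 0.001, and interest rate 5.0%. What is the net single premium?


NSP = benefit * q * v
v = 1/(1+i) = 0.952381
NSP = 407277 * 0.001 * 0.952381
= 387.8829


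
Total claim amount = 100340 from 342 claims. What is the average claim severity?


severity = total / number
= 100340 / 342
= 293.3918


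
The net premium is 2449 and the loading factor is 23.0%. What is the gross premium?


Gross = net * (1 + loading)
= 2449 * (1 + 0.23)
= 2449 * 1.23
= 3012.27


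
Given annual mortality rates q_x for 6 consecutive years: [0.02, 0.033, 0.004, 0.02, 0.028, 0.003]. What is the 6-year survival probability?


p_k = 1 - q_k for each year
Survival = product of (1 - q_k)
= 0.98 * 0.967 * 0.996 * 0.98 * 0.972 * 0.997
= 0.8964


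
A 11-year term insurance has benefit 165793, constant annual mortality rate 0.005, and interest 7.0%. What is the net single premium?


NSP = benefit * sum_{k=0}^{n-1} k_p_x * q * v^(k+1)
With constant q=0.005, v=0.934579
Sum = 0.036693
NSP = 165793 * 0.036693
= 6083.4288


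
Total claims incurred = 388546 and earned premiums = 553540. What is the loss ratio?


Loss ratio = claims / premiums
= 388546 / 553540
= 0.7019


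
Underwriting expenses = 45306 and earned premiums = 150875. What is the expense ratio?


Expense ratio = expenses / premiums
= 45306 / 150875
= 0.3003


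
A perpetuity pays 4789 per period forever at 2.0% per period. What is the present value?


PV = PMT / i
= 4789 / 0.02
= 239450.0


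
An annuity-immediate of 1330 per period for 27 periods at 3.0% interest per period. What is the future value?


FV = PMT * ((1+i)^n - 1) / i
= 1330 * ((1.03)^27 - 1) / 0.03
= 1330 * (2.221289 - 1) / 0.03
= 54143.8126


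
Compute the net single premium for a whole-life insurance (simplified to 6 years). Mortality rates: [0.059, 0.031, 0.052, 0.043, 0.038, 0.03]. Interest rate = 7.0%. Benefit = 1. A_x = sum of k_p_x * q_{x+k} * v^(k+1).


v = 0.934579
Year 0: k_p_x=1.0, q=0.059, term=0.05514
Year 1: k_p_x=0.941, q=0.031, term=0.025479
Year 2: k_p_x=0.911829, q=0.052, term=0.038705
Year 3: k_p_x=0.864414, q=0.043, term=0.028357
Year 4: k_p_x=0.827244, q=0.038, term=0.022413
Year 5: k_p_x=0.795809, q=0.03, term=0.015908
A_x = 0.186


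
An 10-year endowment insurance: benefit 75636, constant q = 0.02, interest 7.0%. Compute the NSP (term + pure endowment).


Term component = 9826.6563
Pure endowment = 10_p_x * v^10 * benefit = 0.817073 * 0.508349 * 75636 = 31416.0467
NSP = 41242.703


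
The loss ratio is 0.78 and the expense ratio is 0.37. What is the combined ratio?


Combined ratio = loss ratio + expense ratio
= 0.78 + 0.37
= 1.15


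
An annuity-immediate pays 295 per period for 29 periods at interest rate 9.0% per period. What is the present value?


PV = PMT * (1 - (1+i)^(-n)) / i
= 295 * (1 - (1+0.09)^(-29)) / 0.09
= 295 * (1 - 0.082155) / 0.09
= 295 * 10.198283
= 3008.4935


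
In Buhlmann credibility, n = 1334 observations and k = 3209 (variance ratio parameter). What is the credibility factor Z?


Z = n / (n + k)
= 1334 / (1334 + 3209)
= 1334 / 4543
= 0.2936


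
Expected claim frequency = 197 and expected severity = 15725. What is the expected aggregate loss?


E[S] = E[N] * E[X]
= 197 * 15725
= 3.0978e+06


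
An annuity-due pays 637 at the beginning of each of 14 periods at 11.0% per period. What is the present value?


PV_due = PMT * (1-(1+i)^(-n))/i * (1+i)
PV_immediate = 4447.4482
PV_due = 4447.4482 * 1.11
= 4936.6674


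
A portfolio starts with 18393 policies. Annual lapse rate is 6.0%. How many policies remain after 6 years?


remaining = initial * (1 - lapse)^years
= 18393 * (1 - 0.06)^6
= 18393 * 0.68987
= 12688.7749


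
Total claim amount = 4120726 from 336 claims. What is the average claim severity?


severity = total / number
= 4120726 / 336
= 12264.0655


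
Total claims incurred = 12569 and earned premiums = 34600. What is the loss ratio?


Loss ratio = claims / premiums
= 12569 / 34600
= 0.3633


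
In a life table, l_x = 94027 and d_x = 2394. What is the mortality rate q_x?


q_x = d_x / l_x
= 2394 / 94027
= 0.0255


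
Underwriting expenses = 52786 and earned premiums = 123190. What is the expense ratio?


Expense ratio = expenses / premiums
= 52786 / 123190
= 0.4285


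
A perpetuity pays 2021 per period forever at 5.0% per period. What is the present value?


PV = PMT / i
= 2021 / 0.05
= 40420.0


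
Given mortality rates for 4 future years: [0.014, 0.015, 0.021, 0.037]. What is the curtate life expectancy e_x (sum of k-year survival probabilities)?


e_x = sum_{k=1}^{n} k_p_x
k_p_x values:
  1_p_x = 0.986
  2_p_x = 0.97121
  3_p_x = 0.950815
  4_p_x = 0.915634
e_x = 3.8237


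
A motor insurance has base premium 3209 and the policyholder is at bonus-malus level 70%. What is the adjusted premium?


adjusted = base * BM_level / 100
= 3209 * 70 / 100
= 3209 * 0.7
= 2246.3


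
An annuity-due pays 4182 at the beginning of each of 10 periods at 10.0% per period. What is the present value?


PV_due = PMT * (1-(1+i)^(-n))/i * (1+i)
PV_immediate = 25696.5796
PV_due = 25696.5796 * 1.1
= 28266.2376


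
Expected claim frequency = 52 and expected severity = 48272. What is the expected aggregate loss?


E[S] = E[N] * E[X]
= 52 * 48272
= 2.5101e+06


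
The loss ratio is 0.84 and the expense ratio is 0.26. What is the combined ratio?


Combined ratio = loss ratio + expense ratio
= 0.84 + 0.26
= 1.1


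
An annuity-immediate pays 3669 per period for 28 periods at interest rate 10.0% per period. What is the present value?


PV = PMT * (1 - (1+i)^(-n)) / i
= 3669 * (1 - (1+0.1)^(-28)) / 0.1
= 3669 * (1 - 0.069343) / 0.1
= 3669 * 9.306567
= 34145.7925


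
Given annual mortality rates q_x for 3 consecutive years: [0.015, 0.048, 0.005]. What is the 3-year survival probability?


p_k = 1 - q_k for each year
Survival = product of (1 - q_k)
= 0.985 * 0.952 * 0.995
= 0.933


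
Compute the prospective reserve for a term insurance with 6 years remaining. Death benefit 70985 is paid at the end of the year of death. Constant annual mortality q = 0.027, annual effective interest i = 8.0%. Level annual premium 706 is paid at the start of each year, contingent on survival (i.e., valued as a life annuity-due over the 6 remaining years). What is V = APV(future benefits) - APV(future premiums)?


v = 1/(1+i) = 0.925926
APV(future benefits) per unit = sum_{k=0}^{5} k_p_x * q * v^(k+1) = 0.117405
APV(future benefits) = 70985 * 0.117405 = 8333.965
Life annuity-due factor ä_{x:6} = sum_{k=0}^{5} k_p_x * v^k = 4.696184
APV(future premiums) = 706 * 4.696184 = 3315.5057
V = 8333.965 - 3315.5057
= 5018.4593


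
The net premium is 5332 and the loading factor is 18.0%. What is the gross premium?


Gross = net * (1 + loading)
= 5332 * (1 + 0.18)
= 5332 * 1.18
= 6291.76


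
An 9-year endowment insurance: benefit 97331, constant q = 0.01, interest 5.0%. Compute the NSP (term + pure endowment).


Term component = 6669.4224
Pure endowment = 9_p_x * v^9 * benefit = 0.913517 * 0.644609 * 97331 = 57314.4653
NSP = 63983.8878


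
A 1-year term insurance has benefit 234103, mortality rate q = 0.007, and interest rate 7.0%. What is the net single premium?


NSP = benefit * q * v
v = 1/(1+i) = 0.934579
NSP = 234103 * 0.007 * 0.934579
= 1531.515


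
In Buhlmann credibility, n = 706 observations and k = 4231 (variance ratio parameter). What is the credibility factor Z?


Z = n / (n + k)
= 706 / (706 + 4231)
= 706 / 4937
= 0.143


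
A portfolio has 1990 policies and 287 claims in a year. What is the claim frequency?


frequency = claims / policies
= 287 / 1990
= 0.1442


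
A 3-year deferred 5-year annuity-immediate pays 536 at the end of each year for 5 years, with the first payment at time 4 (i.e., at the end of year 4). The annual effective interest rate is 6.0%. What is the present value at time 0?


PV at time 3 of the 5-year annuity-immediate:
a_n = 536 * (1-(1+0.06)^(-5))/0.06 = 2257.827
Discount back 3 years to time 0:
PV = 2257.827 * (1+0.06)^(-3)
= 2257.827 * 0.839619
= 1895.7151


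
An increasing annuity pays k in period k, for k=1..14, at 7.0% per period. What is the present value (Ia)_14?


(Ia)_n = sum_{k=1}^{n} k * v^k, v = 1/(1+i)
v = 0.934579
Sum computed term by term:
(Ia)_14 = 56.1173


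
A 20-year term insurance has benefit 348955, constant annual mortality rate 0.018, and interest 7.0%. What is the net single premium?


NSP = benefit * sum_{k=0}^{n-1} k_p_x * q * v^(k+1)
With constant q=0.018, v=0.934579
Sum = 0.167788
NSP = 348955 * 0.167788
= 58550.5027


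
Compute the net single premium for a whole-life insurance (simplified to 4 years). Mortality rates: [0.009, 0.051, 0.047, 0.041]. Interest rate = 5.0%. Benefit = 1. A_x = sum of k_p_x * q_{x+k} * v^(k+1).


v = 0.952381
Year 0: k_p_x=1.0, q=0.009, term=0.008571
Year 1: k_p_x=0.991, q=0.051, term=0.045842
Year 2: k_p_x=0.940459, q=0.047, term=0.038183
Year 3: k_p_x=0.896257, q=0.041, term=0.030231
A_x = 0.1228


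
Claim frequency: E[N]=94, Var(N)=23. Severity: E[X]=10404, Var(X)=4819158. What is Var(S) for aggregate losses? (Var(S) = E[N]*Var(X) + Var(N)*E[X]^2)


Var(S) = E[N]*Var(X) + Var(N)*E[X]^2
= 94*4819158 + 23*10404^2
= 453000852 + 2489593968
= 2.9426e+09


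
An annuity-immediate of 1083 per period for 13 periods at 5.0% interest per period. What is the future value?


FV = PMT * ((1+i)^n - 1) / i
= 1083 * ((1.05)^13 - 1) / 0.05
= 1083 * (1.885649 - 1) / 0.05
= 19183.1604


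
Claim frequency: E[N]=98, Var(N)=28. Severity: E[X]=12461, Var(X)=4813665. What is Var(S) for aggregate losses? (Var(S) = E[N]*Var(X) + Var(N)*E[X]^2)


Var(S) = E[N]*Var(X) + Var(N)*E[X]^2
= 98*4813665 + 28*12461^2
= 471739170 + 4347742588
= 4.8195e+09


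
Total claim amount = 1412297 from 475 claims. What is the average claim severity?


severity = total / number
= 1412297 / 475
= 2973.2568


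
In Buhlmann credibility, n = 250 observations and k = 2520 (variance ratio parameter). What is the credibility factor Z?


Z = n / (n + k)
= 250 / (250 + 2520)
= 250 / 2770
= 0.0903


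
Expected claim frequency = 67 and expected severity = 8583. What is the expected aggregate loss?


E[S] = E[N] * E[X]
= 67 * 8583
= 575061


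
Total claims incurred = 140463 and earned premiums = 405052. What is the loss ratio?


Loss ratio = claims / premiums
= 140463 / 405052
= 0.3468


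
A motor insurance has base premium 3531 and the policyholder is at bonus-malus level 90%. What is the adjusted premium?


adjusted = base * BM_level / 100
= 3531 * 90 / 100
= 3531 * 0.9
= 3177.9


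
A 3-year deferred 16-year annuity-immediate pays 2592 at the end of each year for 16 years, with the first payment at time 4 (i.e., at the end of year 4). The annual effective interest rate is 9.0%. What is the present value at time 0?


PV at time 3 of the 16-year annuity-immediate:
a_n = 2592 * (1-(1+0.09)^(-16))/0.09 = 21546.1508
Discount back 3 years to time 0:
PV = 21546.1508 * (1+0.09)^(-3)
= 21546.1508 * 0.772183
= 16637.5817


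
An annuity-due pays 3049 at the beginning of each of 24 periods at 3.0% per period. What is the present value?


PV_due = PMT * (1-(1+i)^(-n))/i * (1+i)
PV_immediate = 51636.4679
PV_due = 51636.4679 * 1.03
= 53185.562


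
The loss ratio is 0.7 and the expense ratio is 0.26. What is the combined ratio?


Combined ratio = loss ratio + expense ratio
= 0.7 + 0.26
= 0.96


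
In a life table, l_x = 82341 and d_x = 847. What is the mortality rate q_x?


q_x = d_x / l_x
= 847 / 82341
= 0.0103


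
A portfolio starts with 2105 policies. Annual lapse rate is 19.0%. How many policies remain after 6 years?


remaining = initial * (1 - lapse)^years
= 2105 * (1 - 0.19)^6
= 2105 * 0.28243
= 594.5142


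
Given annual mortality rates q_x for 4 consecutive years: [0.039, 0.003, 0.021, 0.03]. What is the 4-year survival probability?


p_k = 1 - q_k for each year
Survival = product of (1 - q_k)
= 0.961 * 0.997 * 0.979 * 0.97
= 0.9099


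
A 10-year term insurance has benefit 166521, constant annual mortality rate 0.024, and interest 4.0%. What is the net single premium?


NSP = benefit * sum_{k=0}^{n-1} k_p_x * q * v^(k+1)
With constant q=0.024, v=0.961538
Sum = 0.176301
NSP = 166521 * 0.176301
= 29357.7906


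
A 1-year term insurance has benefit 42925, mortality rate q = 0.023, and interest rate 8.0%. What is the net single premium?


NSP = benefit * q * v
v = 1/(1+i) = 0.925926
NSP = 42925 * 0.023 * 0.925926
= 914.1435


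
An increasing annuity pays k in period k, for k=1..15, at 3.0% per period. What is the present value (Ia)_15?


(Ia)_n = sum_{k=1}^{n} k * v^k, v = 1/(1+i)
v = 0.970874
Sum computed term by term:
(Ia)_15 = 88.9381


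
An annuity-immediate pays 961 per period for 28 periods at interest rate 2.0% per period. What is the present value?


PV = PMT * (1 - (1+i)^(-n)) / i
= 961 * (1 - (1+0.02)^(-28)) / 0.02
= 961 * (1 - 0.574375) / 0.02
= 961 * 21.281272
= 20451.3027


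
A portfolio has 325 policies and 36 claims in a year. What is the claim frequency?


frequency = claims / policies
= 36 / 325
= 0.1108


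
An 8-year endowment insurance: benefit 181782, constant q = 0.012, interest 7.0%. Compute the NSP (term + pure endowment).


Term component = 12544.8891
Pure endowment = 8_p_x * v^8 * benefit = 0.907937 * 0.582009 * 181782 = 96058.5911
NSP = 108603.4802


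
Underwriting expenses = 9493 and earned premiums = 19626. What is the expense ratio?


Expense ratio = expenses / premiums
= 9493 / 19626
= 0.4837


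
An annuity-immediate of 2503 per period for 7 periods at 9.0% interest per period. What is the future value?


FV = PMT * ((1+i)^n - 1) / i
= 2503 * ((1.09)^7 - 1) / 0.09
= 2503 * (1.828039 - 1) / 0.09
= 23028.688


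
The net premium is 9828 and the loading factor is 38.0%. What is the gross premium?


Gross = net * (1 + loading)
= 9828 * (1 + 0.38)
= 9828 * 1.38
= 13562.64


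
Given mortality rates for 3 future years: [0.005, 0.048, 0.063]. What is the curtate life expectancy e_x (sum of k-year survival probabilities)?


e_x = sum_{k=1}^{n} k_p_x
k_p_x values:
  1_p_x = 0.995
  2_p_x = 0.94724
  3_p_x = 0.887564
e_x = 2.8298


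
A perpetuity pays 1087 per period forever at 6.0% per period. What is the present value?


PV = PMT / i
= 1087 / 0.06
= 18116.6667


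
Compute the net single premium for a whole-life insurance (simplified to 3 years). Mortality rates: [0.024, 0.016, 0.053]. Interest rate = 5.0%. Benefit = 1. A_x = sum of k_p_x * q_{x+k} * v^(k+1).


v = 0.952381
Year 0: k_p_x=1.0, q=0.024, term=0.022857
Year 1: k_p_x=0.976, q=0.016, term=0.014164
Year 2: k_p_x=0.960384, q=0.053, term=0.04397
A_x = 0.081


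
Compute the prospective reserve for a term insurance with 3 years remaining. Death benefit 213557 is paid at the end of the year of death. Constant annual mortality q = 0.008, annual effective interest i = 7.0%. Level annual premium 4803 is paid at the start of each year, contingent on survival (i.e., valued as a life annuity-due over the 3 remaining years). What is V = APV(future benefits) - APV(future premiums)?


v = 1/(1+i) = 0.934579
APV(future benefits) per unit = sum_{k=0}^{2} k_p_x * q * v^(k+1) = 0.020835
APV(future benefits) = 213557 * 0.020835 = 4449.3661
Life annuity-due factor ä_{x:3} = sum_{k=0}^{2} k_p_x * v^k = 2.786622
APV(future premiums) = 4803 * 2.786622 = 13384.1474
V = 4449.3661 - 13384.1474
= -8934.7813


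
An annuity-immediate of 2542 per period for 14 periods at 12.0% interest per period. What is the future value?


FV = PMT * ((1+i)^n - 1) / i
= 2542 * ((1.12)^14 - 1) / 0.12
= 2542 * (4.887112 - 1) / 0.12
= 82341.9952


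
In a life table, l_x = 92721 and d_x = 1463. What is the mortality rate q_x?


q_x = d_x / l_x
= 1463 / 92721
= 0.0158


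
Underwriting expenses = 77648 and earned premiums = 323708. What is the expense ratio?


Expense ratio = expenses / premiums
= 77648 / 323708
= 0.2399


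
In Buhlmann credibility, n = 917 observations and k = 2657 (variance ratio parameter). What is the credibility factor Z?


Z = n / (n + k)
= 917 / (917 + 2657)
= 917 / 3574
= 0.2566


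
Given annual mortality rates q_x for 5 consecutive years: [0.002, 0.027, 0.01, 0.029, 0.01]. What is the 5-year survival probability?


p_k = 1 - q_k for each year
Survival = product of (1 - q_k)
= 0.998 * 0.973 * 0.99 * 0.971 * 0.99
= 0.9241


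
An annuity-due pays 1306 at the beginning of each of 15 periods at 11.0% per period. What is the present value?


PV_due = PMT * (1-(1+i)^(-n))/i * (1+i)
PV_immediate = 9391.2757
PV_due = 9391.2757 * 1.11
= 10424.316


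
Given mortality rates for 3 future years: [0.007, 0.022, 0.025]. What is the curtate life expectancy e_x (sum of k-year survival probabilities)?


e_x = sum_{k=1}^{n} k_p_x
k_p_x values:
  1_p_x = 0.993
  2_p_x = 0.971154
  3_p_x = 0.946875
e_x = 2.911


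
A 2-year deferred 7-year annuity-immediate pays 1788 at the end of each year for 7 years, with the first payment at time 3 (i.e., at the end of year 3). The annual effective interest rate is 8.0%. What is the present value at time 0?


PV at time 2 of the 7-year annuity-immediate:
a_n = 1788 * (1-(1+0.08)^(-7))/0.08 = 9308.9897
Discount back 2 years to time 0:
PV = 9308.9897 * (1+0.08)^(-2)
= 9308.9897 * 0.857339
= 7980.9582


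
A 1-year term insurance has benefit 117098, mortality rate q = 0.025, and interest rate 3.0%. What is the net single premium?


NSP = benefit * q * v
v = 1/(1+i) = 0.970874
NSP = 117098 * 0.025 * 0.970874
= 2842.1845


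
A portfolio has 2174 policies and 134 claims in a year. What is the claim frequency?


frequency = claims / policies
= 134 / 2174
= 0.0616


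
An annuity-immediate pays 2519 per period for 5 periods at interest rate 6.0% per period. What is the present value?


PV = PMT * (1 - (1+i)^(-n)) / i
= 2519 * (1 - (1+0.06)^(-5)) / 0.06
= 2519 * (1 - 0.747258) / 0.06
= 2519 * 4.212364
= 10610.9444


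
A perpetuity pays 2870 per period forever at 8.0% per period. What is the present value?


PV = PMT / i
= 2870 / 0.08
= 35875.0


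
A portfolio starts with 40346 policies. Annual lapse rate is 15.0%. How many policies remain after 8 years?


remaining = initial * (1 - lapse)^years
= 40346 * (1 - 0.15)^8
= 40346 * 0.272491
= 10993.9027


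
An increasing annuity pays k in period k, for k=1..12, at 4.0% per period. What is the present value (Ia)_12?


(Ia)_n = sum_{k=1}^{n} k * v^k, v = 1/(1+i)
v = 0.961538
Sum computed term by term:
(Ia)_12 = 56.6328


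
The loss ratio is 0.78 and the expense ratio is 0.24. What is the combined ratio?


Combined ratio = loss ratio + expense ratio
= 0.78 + 0.24
= 1.02


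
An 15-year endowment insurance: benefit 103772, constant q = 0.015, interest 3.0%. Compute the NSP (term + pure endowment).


Term component = 16891.8586
Pure endowment = 15_p_x * v^15 * benefit = 0.797156 * 0.641862 * 103772 = 53096.4241
NSP = 69988.2828


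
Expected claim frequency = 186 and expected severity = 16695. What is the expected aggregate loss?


E[S] = E[N] * E[X]
= 186 * 16695
= 3.1053e+06


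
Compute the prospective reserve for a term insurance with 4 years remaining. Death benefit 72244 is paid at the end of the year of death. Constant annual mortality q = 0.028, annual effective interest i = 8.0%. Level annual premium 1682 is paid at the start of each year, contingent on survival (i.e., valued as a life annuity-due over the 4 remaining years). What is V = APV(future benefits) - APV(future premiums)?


v = 1/(1+i) = 0.925926
APV(future benefits) per unit = sum_{k=0}^{3} k_p_x * q * v^(k+1) = 0.089159
APV(future benefits) = 72244 * 0.089159 = 6441.2215
Life annuity-due factor ä_{x:4} = sum_{k=0}^{3} k_p_x * v^k = 3.439
APV(future premiums) = 1682 * 3.439 = 5784.398
V = 6441.2215 - 5784.398
= 656.8235


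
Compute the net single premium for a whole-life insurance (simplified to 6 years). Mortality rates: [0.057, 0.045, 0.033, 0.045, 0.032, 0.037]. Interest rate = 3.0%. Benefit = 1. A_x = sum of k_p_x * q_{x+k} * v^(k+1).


v = 0.970874
Year 0: k_p_x=1.0, q=0.057, term=0.05534
Year 1: k_p_x=0.943, q=0.045, term=0.039999
Year 2: k_p_x=0.900565, q=0.033, term=0.027197
Year 3: k_p_x=0.870846, q=0.045, term=0.034818
Year 4: k_p_x=0.831658, q=0.032, term=0.022957
Year 5: k_p_x=0.805045, q=0.037, term=0.024946
A_x = 0.2053
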